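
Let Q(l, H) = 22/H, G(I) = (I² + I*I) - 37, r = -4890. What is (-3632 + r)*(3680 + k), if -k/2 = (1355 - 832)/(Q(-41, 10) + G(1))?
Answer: -1296941875/41 ≈ -3.1633e+7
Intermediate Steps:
G(I) = -37 + 2*I² (G(I) = (I² + I²) - 37 = 2*I² - 37 = -37 + 2*I²)
k = 2615/82 (k = -2*(1355 - 832)/(22/10 + (-37 + 2*1²)) = -1046/(22*(⅒) + (-37 + 2*1)) = -1046/(11/5 + (-37 + 2)) = -1046/(11/5 - 35) = -1046/(-164/5) = -1046*(-5)/164 = -2*(-2615/164) = 2615/82 ≈ 31.890)
(-3632 + r)*(3680 + k) = (-3632 - 4890)*(3680 + 2615/82) = -8522*304375/82 = -1296941875/41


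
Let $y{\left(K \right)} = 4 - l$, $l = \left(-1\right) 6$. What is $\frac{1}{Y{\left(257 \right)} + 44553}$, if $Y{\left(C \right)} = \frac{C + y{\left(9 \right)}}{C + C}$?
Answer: $\frac{514}{22900509} \approx 2.2445 \cdot 10^{-5}$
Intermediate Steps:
$l = -6$
$y{\left(K \right)} = 10$ ($y{\left(K \right)} = 4 - -6 = 4 + 6 = 10$)
$Y{\left(C \right)} = \frac{10 + C}{2 C}$ ($Y{\left(C \right)} = \frac{C + 10}{C + C} = \frac{10 + C}{2 C}$)
$\frac{1}{Y{\left(257 \right)} + 44553} = \frac{1}{\frac{10 + 257}{2 \cdot 257} + 44553} = \frac{1}{\frac{1}{2} \cdot \frac{1}{257} \cdot 267 + 44553} = \frac{1}{\frac{267}{514} + 44553} = \frac{1}{\frac{22900509}{514}} = \frac{514}{22900509}$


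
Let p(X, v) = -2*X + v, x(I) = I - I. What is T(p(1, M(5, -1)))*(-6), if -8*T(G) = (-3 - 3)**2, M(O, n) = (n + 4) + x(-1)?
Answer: 27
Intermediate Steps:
x(I) = 0
M(O, n) = 4 + n (M(O, n) = (n + 4) + 0 = (4 + n) + 0 = 4 + n)
p(X, v) = v - 2*X
T(G) = -9/2 (T(G) = -(-3 - 3)**2/8 = -1/8*(-6)**2 = -1/8*36 = -9/2)
T(p(1, M(5, -1)))*(-6) = -9/2*(-6) = 27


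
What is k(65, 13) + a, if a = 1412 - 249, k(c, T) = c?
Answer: 1228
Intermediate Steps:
a = 1163
k(65, 13) + a = 65 + 1163 = 1228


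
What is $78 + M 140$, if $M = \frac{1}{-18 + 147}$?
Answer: $\frac{10202}{129} \approx 79.085$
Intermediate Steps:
$M = \frac{1}{129} \approx 0.0077519$
$78 + M 140 = 78 + \frac{1}{129} \cdot 140 = 78 + \frac{140}{129} = \frac{10202}{129}$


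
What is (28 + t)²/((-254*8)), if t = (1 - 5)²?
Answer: -121/127 ≈ -0.95276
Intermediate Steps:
t = 16 (t = (-4)² = 16)
(28 + t)²/((-254*8)) = (28 + 16)²/((-254*8)) = 44²/(-2032) = 1936*(-1/2032) = -121/127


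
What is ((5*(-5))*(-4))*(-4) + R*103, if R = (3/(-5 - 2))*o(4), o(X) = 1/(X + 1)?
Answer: -14309/35 ≈ -408.83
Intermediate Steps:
o(X) = 1/(1 + X)
R = -3/35 (R = (3/(-5 - 2))/(1 + 4) = (3/(-7))/5 = (3*(-⅐))*(⅕) = -3/7*⅕ = -3/35 ≈ -0.085714)
((5*(-5))*(-4))*(-4) + R*103 = ((5*(-5))*(-4))*(-4) - 3/35*103 = -25*(-4)*(-4) - 309/35 = 100*(-4) - 309/35 = -400 - 309/35 = -14309/35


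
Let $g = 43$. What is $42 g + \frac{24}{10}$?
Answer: $\frac{9042}{5} \approx 1808.4$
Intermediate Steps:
$42 g + \frac{24}{10} = 42 \cdot 43 + \frac{24}{10} = 1806 + 24 \cdot \frac{1}{10} = 1806 + \frac{12}{5} = \frac{9042}{5}$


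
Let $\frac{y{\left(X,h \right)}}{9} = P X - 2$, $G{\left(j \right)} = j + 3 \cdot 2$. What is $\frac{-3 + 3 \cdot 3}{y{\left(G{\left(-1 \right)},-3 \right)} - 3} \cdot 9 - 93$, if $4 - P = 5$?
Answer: $- \frac{1032}{11} \approx -93.818$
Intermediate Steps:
$P = -1$ ($P = 4 - 5 = -1$)
$G{\left(j \right)} = 6 + j$ ($G{\left(j \right)} = j + 6 = 6 + j$)
$y{\left(X,h \right)} = -18 - 9 X$ ($y{\left(X,h \right)} = 9 \left(- X - 2\right) = 9 \left(-2 - X\right) = -18 - 9 X$)
$\frac{-3 + 3 \cdot 3}{y{\left(G{\left(-1 \right)},-3 \right)} - 3} \cdot 9 - 93 = \frac{-3 + 3 \cdot 3}{\left(-18 - 9 \left(6 - 1\right)\right) - 3} \cdot 9 - 93 = \frac{-3 + 9}{\left(-18 - 45\right) - 3} \cdot 9 - 93 = \frac{6}{\left(-18 - 45\right) - 3} \cdot 9 - 93 = \frac{6}{-63 - 3} \cdot 9 - 93 = \frac{6}{-66} \cdot 9 - 93 = 6 \left(- \frac{1}{66}\right) 9 - 93 = \left(- \frac{1}{11}\right) 9 - 93 = - \frac{9}{11} - 93 = - \frac{1032}{11}$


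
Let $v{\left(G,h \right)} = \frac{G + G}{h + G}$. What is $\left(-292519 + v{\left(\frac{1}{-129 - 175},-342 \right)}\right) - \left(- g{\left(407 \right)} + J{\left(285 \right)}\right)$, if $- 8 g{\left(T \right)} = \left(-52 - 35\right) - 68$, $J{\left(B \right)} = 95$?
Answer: $- \frac{243366164517}{831752} \approx -2.9259 \cdot 10^{5}$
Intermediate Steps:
$g{\left(T \right)} = \frac{155}{8}$ ($g{\left(T \right)} = - \frac{\left(-52 - 35\right) - 68}{8} = - \frac{-87 - 68}{8} = \left(- \frac{1}{8}\right) \left(-155\right) = \frac{155}{8}$)
$v{\left(G,h \right)} = \frac{2 G}{G + h}$
$\left(-292519 + v{\left(\frac{1}{-129 - 175},-342 \right)}\right) - \left(- g{\left(407 \right)} + J{\left(285 \right)}\right) = \left(-292519 + \frac{2}{\left(-129 - 175\right) \left(\frac{1}{-129 - 175} - 342\right)}\right) + \left(\frac{155}{8} - 95\right) = \left(-292519 + \frac{2}{\left(-304\right) \left(\frac{1}{-304} - 342\right)}\right) + \left(\frac{155}{8} - 95\right) = \left(-292519 + 2 \left(- \frac{1}{304}\right) \frac{1}{- \frac{1}{304} - 342}\right) - \frac{605}{8} = \left(-292519 + 2 \left(- \frac{1}{304}\right) \frac{1}{- \frac{103969}{304}}\right) - \frac{605}{8} = \left(-292519 + 2 \left(- \frac{1}{304}\right) \left(- \frac{304}{103969}\right)\right) - \frac{605}{8} = \left(-292519 + \frac{2}{103969}\right) - \frac{605}{8} = - \frac{30412907909}{103969} - \frac{605}{8} = - \frac{243366164517}{831752}$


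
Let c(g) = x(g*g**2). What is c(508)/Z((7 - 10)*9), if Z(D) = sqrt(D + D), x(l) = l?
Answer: -65548256*I*sqrt(6)/9 ≈ -1.784e+7*I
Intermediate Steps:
c(g) = g**3 (c(g) = g*g**2 = g**3)
Z(D) = sqrt(2)*sqrt(D) (Z(D) = sqrt(2*D) = sqrt(2)*sqrt(D))
c(508)/Z((7 - 10)*9) = 508**3/((sqrt(2)*sqrt((7 - 10)*9))) = 131096512/((sqrt(2)*sqrt(-3*9))) = 131096512/((sqrt(2)*sqrt(-27))) = 131096512/((sqrt(2)*(3*I*sqrt(3)))) = 131096512/((3*I*sqrt(6))) = 131096512*(-I*sqrt(6)/18) = -65548256*I*sqrt(6)/9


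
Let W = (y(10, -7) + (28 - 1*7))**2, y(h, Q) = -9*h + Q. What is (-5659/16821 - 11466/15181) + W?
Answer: 1474678276511/255359601 ≈ 5774.9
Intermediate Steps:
y(h, Q) = Q - 9*h
W = 5776 (W = ((-7 - 9*10) + (28 - 1*7))**2 = ((-7 - 90) + (28 - 7))**2 = (-97 + 21)**2 = (-76)**2 = 5776)
(-5659/16821 - 11466/15181) + W = (-5659/16821 - 11466/15181) + 5776 = -278778865/255359601 + 5776 = 1474678276511/255359601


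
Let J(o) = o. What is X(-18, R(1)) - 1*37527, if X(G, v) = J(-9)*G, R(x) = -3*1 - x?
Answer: -37365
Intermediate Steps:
R(x) = -3 - x
X(G, v) = -9*G
X(-18, R(1)) - 1*37527 = -9*(-18) - 1*37527 = 162 - 37527 = -37365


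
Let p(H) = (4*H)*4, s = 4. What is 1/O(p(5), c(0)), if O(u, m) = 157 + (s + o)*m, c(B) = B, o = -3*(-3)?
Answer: 1/157 ≈ 0.0063694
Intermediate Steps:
o = 9
p(H) = 16*H
O(u, m) = 157 + 13*m (O(u, m) = 157 + (4 + 9)*m = 157 + 13*m)
1/O(p(5), c(0)) = 1/(157 + 13*0) = 1/(157 + 0) = 1/157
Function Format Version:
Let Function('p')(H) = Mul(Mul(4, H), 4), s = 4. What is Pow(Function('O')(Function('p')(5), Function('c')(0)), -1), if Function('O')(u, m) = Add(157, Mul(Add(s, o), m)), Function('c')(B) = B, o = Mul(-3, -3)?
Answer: Rational(1, 157) ≈ 0.0063694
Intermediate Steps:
o = 9
Function('p')(H) = Mul(16, H)
Function('O')(u, m) = Add(157, Mul(13, m)) (Function('O')(u, m) = Add(157, Mul(Add(4, 9), m)) = Add(157, Mul(13, m)))
Pow(Function('O')(Function('p')(5), Function('c')(0)), -1) = Pow(Add(157, Mul(13, 0)), -1) = Pow(Add(157, 0), -1) = Pow(157, -1) = Rational(1, 157)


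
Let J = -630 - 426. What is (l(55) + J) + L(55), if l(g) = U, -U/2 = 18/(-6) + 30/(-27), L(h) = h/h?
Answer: -9421/9 ≈ -1046.8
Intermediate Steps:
J = -1056
L(h) = 1
U = 74/9 (U = -2*(18/(-6) + 30/(-27)) = -2*(18*(-1/6) + 30*(-1/27)) = -2*(-3 - 10/9) = -2*(-37/9) = 74/9 ≈ 8.2222)
l(g) = 74/9
(l(55) + J) + L(55) = (74/9 - 1056) + 1 = -9430/9 + 1 = -9421/9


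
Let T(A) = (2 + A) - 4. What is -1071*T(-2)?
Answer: 4284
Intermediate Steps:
T(A) = -2 + A
-1071*T(-2) = -1071*(-2 - 2) = -1071*(-4) = 4284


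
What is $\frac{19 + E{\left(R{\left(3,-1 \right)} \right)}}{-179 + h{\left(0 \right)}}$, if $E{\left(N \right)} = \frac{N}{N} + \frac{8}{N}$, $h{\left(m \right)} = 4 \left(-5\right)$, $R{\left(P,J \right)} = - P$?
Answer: $- \frac{52}{597} \approx -0.087102$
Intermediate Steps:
$h{\left(m \right)} = -20$
$E{\left(N \right)} = 1 + \frac{8}{N}$
$\frac{19 + E{\left(R{\left(3,-1 \right)} \right)}}{-179 + h{\left(0 \right)}} = \frac{19 + \frac{8 - 3}{\left(-1\right) 3}}{-179 - 20} = \frac{19 + \frac{8 - 3}{-3}}{-199} = \left(19 - \frac{5}{3}\right) \left(- \frac{1}{199}\right) = \frac{52}{3} \left(- \frac{1}{199}\right) = - \frac{52}{597}$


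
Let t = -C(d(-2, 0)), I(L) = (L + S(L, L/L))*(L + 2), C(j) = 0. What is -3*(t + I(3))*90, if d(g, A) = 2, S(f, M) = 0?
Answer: -4050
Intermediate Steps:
I(L) = L*(2 + L) (I(L) = (L + 0)*(L + 2) = L*(2 + L))
t = 0 (t = -1*0 = 0)
-3*(t + I(3))*90 = -3*(0 + 3*(2 + 3))*90 = -3*(0 + 3*5)*90 = -3*(0 + 15)*90 = -3*15*90 = -45*90 = -4050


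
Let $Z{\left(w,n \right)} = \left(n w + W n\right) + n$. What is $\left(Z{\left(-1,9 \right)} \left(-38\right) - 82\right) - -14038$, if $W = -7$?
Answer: $16350$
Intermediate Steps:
$Z{\left(w,n \right)} = - 6 n + n w$ ($Z{\left(w,n \right)} = \left(n w - 7 n\right) + n = \left(- 7 n + n w\right) + n = - 6 n + n w$)
$\left(Z{\left(-1,9 \right)} \left(-38\right) - 82\right) - -14038 = \left(9 \left(-6 - 1\right) \left(-38\right) - 82\right) - -14038 = \left(9 \left(-7\right) \left(-38\right) - 82\right) + 14038 = \left(\left(-63\right) \left(-38\right) - 82\right) + 14038 = \left(2394 - 82\right) + 14038 = 2312 + 14038 = 16350$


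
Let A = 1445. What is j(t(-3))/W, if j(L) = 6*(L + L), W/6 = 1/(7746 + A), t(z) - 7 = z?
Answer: 73528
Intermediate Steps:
t(z) = 7 + z
W = 6/9191 (W = 6/(7746 + 1445) = 6/9191 ≈ 0.00065281)
j(L) = 12*L (j(L) = 6*(2*L) = 12*L)
j(t(-3))/W = (12*(7 - 3))/(6/9191) = (12*4)*(9191/6) = 48*(9191/6) = 73528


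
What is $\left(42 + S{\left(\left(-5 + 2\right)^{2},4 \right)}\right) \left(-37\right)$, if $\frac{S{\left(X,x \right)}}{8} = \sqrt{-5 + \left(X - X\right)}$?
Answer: $-1554 - 296 i \sqrt{5} \approx -1554.0 - 661.88 i$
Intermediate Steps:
$S{\left(X,x \right)} = 8 i \sqrt{5}$ ($S{\left(X,x \right)} = 8 \sqrt{-5 + \left(X - X\right)} = 8 \sqrt{-5 + 0} = 8 \sqrt{-5} = 8 i \sqrt{5}$)
$\left(42 + S{\left(\left(-5 + 2\right)^{2},4 \right)}\right) \left(-37\right) = \left(42 + 8 i \sqrt{5}\right) \left(-37\right) = -1554 - 296 i \sqrt{5}$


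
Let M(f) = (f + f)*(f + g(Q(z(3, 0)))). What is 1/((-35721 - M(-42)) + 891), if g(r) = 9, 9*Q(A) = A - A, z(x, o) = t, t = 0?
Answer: -1/37602 ≈ -2.6594e-5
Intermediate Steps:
z(x, o) = 0
Q(A) = 0 (Q(A) = (A - A)/9 = (⅑)*0 = 0)
M(f) = 2*f*(9 + f) (M(f) = (f + f)*(f + 9) = (2*f)*(9 + f) = 2*f*(9 + f))
1/((-35721 - M(-42)) + 891) = 1/((-35721 - 2*(-42)*(9 - 42)) + 891) = 1/((-35721 - 2*(-42)*(-33)) + 891) = 1/((-35721 - 1*2772) + 891) = 1/((-35721 - 2772) + 891) = 1/(-38493 + 891) = 1/(-37602) = -1/37602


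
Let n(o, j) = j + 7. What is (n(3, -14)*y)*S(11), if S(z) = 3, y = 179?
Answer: -3759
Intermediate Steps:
n(o, j) = 7 + j
(n(3, -14)*y)*S(11) = ((7 - 14)*179)*3 = -7*179*3 = -1253*3 = -3759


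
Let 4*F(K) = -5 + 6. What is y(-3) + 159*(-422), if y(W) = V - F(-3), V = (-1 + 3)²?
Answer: -268377/4 ≈ -67094.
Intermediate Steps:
F(K) = ¼ (F(K) = (-5 + 6)/4 = (¼)*1 = ¼)
V = 4 (V = 2² = 4)
y(W) = 15/4 (y(W) = 4 - 1*¼ = 4 - ¼ = 15/4)
y(-3) + 159*(-422) = 15/4 + 159*(-422) = 15/4 - 67098 = -268377/4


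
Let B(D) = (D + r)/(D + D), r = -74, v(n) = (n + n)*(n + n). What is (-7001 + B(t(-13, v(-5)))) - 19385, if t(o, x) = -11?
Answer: -580407/22 ≈ -26382.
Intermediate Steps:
v(n) = 4*n² (v(n) = (2*n)*(2*n) = 4*n²)
B(D) = (-74 + D)/(2*D) (B(D) = (D - 74)/(D + D) = (-74 + D)/((2*D)) = (-74 + D)*(1/(2*D)) = (-74 + D)/(2*D))
(-7001 + B(t(-13, v(-5)))) - 19385 = (-7001 + (½)*(-74 - 11)/(-11)) - 19385 = (-7001 + (½)*(-1/11)*(-85)) - 19385 = (-7001 + 85/22) - 19385 = -153937/22 - 19385 = -580407/22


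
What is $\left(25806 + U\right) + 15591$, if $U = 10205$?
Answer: $51602$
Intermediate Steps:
$\left(25806 + U\right) + 15591 = \left(25806 + 10205\right) + 15591 = 36011 + 15591 = 51602$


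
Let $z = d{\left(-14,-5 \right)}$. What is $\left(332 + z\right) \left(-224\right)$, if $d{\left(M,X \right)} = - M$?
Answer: $-77504$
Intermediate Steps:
$z = 14$ ($z = \left(-1\right) \left(-14\right) = 14$)
$\left(332 + z\right) \left(-224\right) = \left(332 + 14\right) \left(-224\right) = 346 \left(-224\right) = -77504$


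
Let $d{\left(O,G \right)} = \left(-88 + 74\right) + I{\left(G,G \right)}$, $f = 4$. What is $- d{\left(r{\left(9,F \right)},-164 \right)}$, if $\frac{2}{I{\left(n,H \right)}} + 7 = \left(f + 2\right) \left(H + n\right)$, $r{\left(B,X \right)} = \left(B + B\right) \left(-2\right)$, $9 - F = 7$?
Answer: $\frac{27652}{1975} \approx 14.001$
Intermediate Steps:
$F = 2$ ($F = 9 - 7 = 2$)
$r{\left(B,X \right)} = - 4 B$ ($r{\left(B,X \right)} = 2 B \left(-2\right) = - 4 B$)
$I{\left(n,H \right)} = \frac{2}{-7 + 6 H + 6 n}$ ($I{\left(n,H \right)} = \frac{2}{-7 + \left(4 + 2\right) \left(H + n\right)} = \frac{2}{-7 + 6 \left(H + n\right)} = \frac{2}{-7 + \left(6 H + 6 n\right)} = \frac{2}{-7 + 6 H + 6 n}$)
$d{\left(O,G \right)} = -14 + \frac{2}{-7 + 12 G}$ ($d{\left(O,G \right)} = \left(-88 + 74\right) + \frac{2}{-7 + 6 G + 6 G} = -14 + \frac{2}{-7 + 12 G}$)
$- d{\left(r{\left(9,F \right)},-164 \right)} = - \frac{4 \left(25 - -6888\right)}{-7 + 12 \left(-164\right)} = - \frac{4 \left(25 + 6888\right)}{-7 - 1968} = - \frac{4 \cdot 6913}{-1975} = - \frac{4 \left(-1\right) 6913}{1975} = \left(-1\right) \left(- \frac{27652}{1975}\right) = \frac{27652}{1975}$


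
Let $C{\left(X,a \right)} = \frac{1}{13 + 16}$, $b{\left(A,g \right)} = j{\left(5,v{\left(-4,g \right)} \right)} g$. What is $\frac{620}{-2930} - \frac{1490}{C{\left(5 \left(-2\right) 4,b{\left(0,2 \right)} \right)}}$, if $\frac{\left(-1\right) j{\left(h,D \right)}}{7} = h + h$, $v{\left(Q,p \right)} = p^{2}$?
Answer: $- \frac{12660592}{293} \approx -43210.0$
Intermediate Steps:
$j{\left(h,D \right)} = - 14 h$ ($j{\left(h,D \right)} = - 7 \left(h + h\right) = - 7 \cdot 2 h = - 14 h$)
$b{\left(A,g \right)} = - 70 g$ ($b{\left(A,g \right)} = \left(-14\right) 5 g = - 70 g$)
$C{\left(X,a \right)} = \frac{1}{29}$
$\frac{620}{-2930} - \frac{1490}{C{\left(5 \left(-2\right) 4,b{\left(0,2 \right)} \right)}} = \frac{620}{-2930} - 1490 \frac{1}{\frac{1}{29}} = 620 \left(- \frac{1}{2930}\right) - 43210 = - \frac{62}{293} - 43210 = - \frac{12660592}{293}$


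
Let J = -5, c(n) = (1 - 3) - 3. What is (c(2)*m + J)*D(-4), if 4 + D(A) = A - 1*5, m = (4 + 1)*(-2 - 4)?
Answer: -1885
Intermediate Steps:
m = -30 (m = 5*(-6) = -30)
c(n) = -5 (c(n) = -2 - 3 = -5)
D(A) = -9 + A (D(A) = -4 + (A - 1*5) = -4 + (A - 5) = -4 + (-5 + A) = -9 + A)
(c(2)*m + J)*D(-4) = (-5*(-30) - 5)*(-9 - 4) = (150 - 5)*(-13) = 145*(-13) = -1885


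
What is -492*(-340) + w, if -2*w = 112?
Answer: 167224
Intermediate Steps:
w = -56 (w = -½*112 = -56)
-492*(-340) + w = -492*(-340) - 56 = 167280 - 56 = 167224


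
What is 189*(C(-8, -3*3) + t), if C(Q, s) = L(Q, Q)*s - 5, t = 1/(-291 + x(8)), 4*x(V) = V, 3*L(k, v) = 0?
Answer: -273294/289 ≈ -945.65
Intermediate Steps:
L(k, v) = 0 (L(k, v) = (1/3)*0 = 0)
x(V) = V/4
t = -1/289 (t = 1/(-291 + (1/4)*8) = 1/(-291 + 2) = 1/(-289) = -1/289 ≈ -0.0034602)
C(Q, s) = -5 (C(Q, s) = 0*s - 5 = 0 - 5 = -5)
189*(C(-8, -3*3) + t) = 189*(-5 - 1/289) = 189*(-1446/289) = -273294/289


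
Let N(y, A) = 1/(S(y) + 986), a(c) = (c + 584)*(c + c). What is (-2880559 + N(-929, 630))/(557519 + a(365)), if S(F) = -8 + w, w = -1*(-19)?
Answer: -957305774/415512711 ≈ -2.3039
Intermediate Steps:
w = 19
a(c) = 2*c*(584 + c) (a(c) = (584 + c)*(2*c) = 2*c*(584 + c))
S(F) = 11 (S(F) = -8 + 19 = 11)
N(y, A) = 1/997 (N(y, A) = 1/(11 + 986) = 1/997)
(-2880559 + N(-929, 630))/(557519 + a(365)) = (-2880559 + 1/997)/(557519 + 2*365*(584 + 365)) = -2871917322/(997*(557519 + 2*365*949)) = -2871917322/(997*(557519 + 692770)) = -2871917322/997/1250289 = -2871917322/997*1/1250289 = -957305774/415512711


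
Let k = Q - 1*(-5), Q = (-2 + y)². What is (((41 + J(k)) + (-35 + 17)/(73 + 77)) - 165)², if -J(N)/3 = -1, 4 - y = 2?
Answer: 9168784/625 ≈ 14670.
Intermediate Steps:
y = 2 (y = 4 - 1*2 = 4 - 2 = 2)
Q = 0 (Q = (-2 + 2)² = 0² = 0)
k = 5 (k = 0 - 1*(-5) = 0 + 5 = 5)
J(N) = 3 (J(N) = -3*(-1) = 3)
(((41 + J(k)) + (-35 + 17)/(73 + 77)) - 165)² = (((41 + 3) + (-35 + 17)/(73 + 77)) - 165)² = ((44 - 18/150) - 165)² = ((44 - 18*1/150) - 165)² = ((44 - 3/25) - 165)² = (1097/25 - 165)² = (-3028/25)² = 9168784/625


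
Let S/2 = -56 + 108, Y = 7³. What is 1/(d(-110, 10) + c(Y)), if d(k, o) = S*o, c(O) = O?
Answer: 1/1383 ≈ 0.00072307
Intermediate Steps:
Y = 343
S = 104 (S = 2*(-56 + 108) = 2*52 = 104)
d(k, o) = 104*o
1/(d(-110, 10) + c(Y)) = 1/(104*10 + 343) = 1/(1040 + 343) = 1/1383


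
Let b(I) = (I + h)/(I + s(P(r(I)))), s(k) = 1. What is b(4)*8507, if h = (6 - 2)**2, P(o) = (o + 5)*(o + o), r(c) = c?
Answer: 34028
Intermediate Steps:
P(o) = 2*o*(5 + o) (P(o) = (5 + o)*(2*o) = 2*o*(5 + o))
h = 16 (h = 4**2 = 16)
b(I) = (16 + I)/(1 + I) (b(I) = (I + 16)/(I + 1) = (16 + I)/(1 + I))
b(4)*8507 = ((16 + 4)/(1 + 4))*8507 = (20/5)*8507 = ((1/5)*20)*8507 = 4*8507 = 34028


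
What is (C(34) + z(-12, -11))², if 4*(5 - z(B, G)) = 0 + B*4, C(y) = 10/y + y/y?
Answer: 96721/289 ≈ 334.67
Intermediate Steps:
C(y) = 1 + 10/y (C(y) = 10/y + 1 = 1 + 10/y)
z(B, G) = 5 - B (z(B, G) = 5 - (0 + B*4)/4 = 5 - (0 + 4*B)/4 = 5 - B)
(C(34) + z(-12, -11))² = ((10 + 34)/34 + (5 - 1*(-12)))² = ((1/34)*44 + (5 + 12))² = (22/17 + 17)² = (311/17)² = 96721/289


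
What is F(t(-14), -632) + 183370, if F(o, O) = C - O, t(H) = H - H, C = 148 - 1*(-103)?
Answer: 184253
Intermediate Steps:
C = 251 (C = 148 + 103 = 251)
t(H) = 0
F(o, O) = 251 - O
F(t(-14), -632) + 183370 = (251 - 1*(-632)) + 183370 = (251 + 632) + 183370 = 883 + 183370 = 184253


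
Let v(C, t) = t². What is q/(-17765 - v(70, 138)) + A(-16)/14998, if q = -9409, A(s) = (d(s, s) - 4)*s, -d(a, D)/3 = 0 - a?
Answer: 85870635/276030691 ≈ 0.31109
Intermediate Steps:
d(a, D) = 3*a (d(a, D) = -3*(0 - a) = -(-3)*a = 3*a)
A(s) = s*(-4 + 3*s) (A(s) = (3*s - 4)*s = (-4 + 3*s)*s = s*(-4 + 3*s))
q/(-17765 - v(70, 138)) + A(-16)/14998 = -9409/(-17765 - 1*138²) - 16*(-4 + 3*(-16))/14998 = -9409/(-17765 - 1*19044) - 16*(-4 - 48)*(1/14998) = -9409/(-17765 - 19044) - 16*(-52)*(1/14998) = -9409/(-36809) + 832*(1/14998) = -9409*(-1/36809) + 416/7499 = 9409/36809 + 416/7499 = 85870635/276030691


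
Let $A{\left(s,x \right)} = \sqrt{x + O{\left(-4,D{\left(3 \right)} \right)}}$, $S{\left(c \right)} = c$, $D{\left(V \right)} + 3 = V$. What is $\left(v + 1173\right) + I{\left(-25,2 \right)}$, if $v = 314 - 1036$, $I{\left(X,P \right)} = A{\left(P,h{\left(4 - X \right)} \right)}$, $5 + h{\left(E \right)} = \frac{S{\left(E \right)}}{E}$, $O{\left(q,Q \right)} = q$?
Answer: $451 + 2 i \sqrt{2} \approx 451.0 + 2.8284 i$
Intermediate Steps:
$D{\left(V \right)} = -3 + V$
$h{\left(E \right)} = -4$ ($h{\left(E \right)} = -5 + \frac{E}{E} = -5 + 1 = -4$)
$A{\left(s,x \right)} = \sqrt{-4 + x}$ ($A{\left(s,x \right)} = \sqrt{x - 4} = \sqrt{-4 + x}$)
$I{\left(X,P \right)} = 2 i \sqrt{2}$ ($I{\left(X,P \right)} = \sqrt{-4 - 4} = \sqrt{-8} = 2 i \sqrt{2}$)
$v = -722$ ($v = 314 - 1036 = -722$)
$\left(v + 1173\right) + I{\left(-25,2 \right)} = \left(-722 + 1173\right) + 2 i \sqrt{2} = 451 + 2 i \sqrt{2}$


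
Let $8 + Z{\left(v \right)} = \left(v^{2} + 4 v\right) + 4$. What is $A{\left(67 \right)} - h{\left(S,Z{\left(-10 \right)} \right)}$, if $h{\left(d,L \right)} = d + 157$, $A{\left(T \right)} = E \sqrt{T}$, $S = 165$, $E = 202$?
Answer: $-322 + 202 \sqrt{67} \approx 1331.4$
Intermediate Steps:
$Z{\left(v \right)} = -4 + v^{2} + 4 v$ ($Z{\left(v \right)} = -8 + \left(\left(v^{2} + 4 v\right) + 4\right) = -8 + \left(4 + v^{2} + 4 v\right) = -4 + v^{2} + 4 v$)
$A{\left(T \right)} = 202 \sqrt{T}$
$h{\left(d,L \right)} = 157 + d$
$A{\left(67 \right)} - h{\left(S,Z{\left(-10 \right)} \right)} = 202 \sqrt{67} - \left(157 + 165\right) = 202 \sqrt{67} - 322 = -322 + 202 \sqrt{67}$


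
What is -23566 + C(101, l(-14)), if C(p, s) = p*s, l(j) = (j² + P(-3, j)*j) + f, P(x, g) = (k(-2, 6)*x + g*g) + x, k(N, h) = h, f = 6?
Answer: -250614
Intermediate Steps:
P(x, g) = g² + 7*x (P(x, g) = (6*x + g*g) + x = (6*x + g²) + x = (g² + 6*x) + x = g² + 7*x)
l(j) = 6 + j² + j*(-21 + j²) (l(j) = (j² + (j² + 7*(-3))*j) + 6 = (j² + (j² - 21)*j) + 6 = (j² + (-21 + j²)*j) + 6 = (j² + j*(-21 + j²)) + 6 = 6 + j² + j*(-21 + j²))
-23566 + C(101, l(-14)) = -23566 + 101*(6 + (-14)² - 14*(-21 + (-14)²)) = -23566 + 101*(6 + 196 - 14*(-21 + 196)) = -23566 + 101*(6 + 196 - 14*175) = -23566 + 101*(6 + 196 - 2450) = -23566 + 101*(-2248) = -23566 - 227048 = -250614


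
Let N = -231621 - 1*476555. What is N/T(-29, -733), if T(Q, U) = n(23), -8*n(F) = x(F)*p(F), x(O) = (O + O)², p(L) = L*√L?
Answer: 1416352*√23/279841 ≈ 24.273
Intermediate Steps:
p(L) = L^(3/2)
x(O) = 4*O² (x(O) = (2*O)² = 4*O²)
n(F) = -F^(7/2)/2 (n(F) = -4*F²*F^(3/2)/8 = -F^(7/2)/2)
T(Q, U) = -12167*√23/2
N = -708176 (N = -231621 - 476555 = -708176)
N/T(-29, -733) = -708176*(-2*√23/279841) = -(-1416352)*√23/279841 = 1416352*√23/279841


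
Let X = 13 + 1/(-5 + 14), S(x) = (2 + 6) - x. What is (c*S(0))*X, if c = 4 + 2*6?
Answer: 15104/9 ≈ 1678.2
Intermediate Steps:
S(x) = 8 - x
c = 16 (c = 4 + 12 = 16)
X = 118/9 (X = 13 + 1/9 = 118/9 ≈ 13.111)
(c*S(0))*X = (16*(8 - 1*0))*(118/9) = (16*(8 + 0))*(118/9) = (16*8)*(118/9) = 128*(118/9) = 15104/9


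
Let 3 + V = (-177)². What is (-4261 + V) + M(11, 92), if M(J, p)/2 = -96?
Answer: 26873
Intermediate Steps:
M(J, p) = -192 (M(J, p) = 2*(-96) = -192)
V = 31326 (V = -3 + (-177)² = -3 + 31329 = 31326)
(-4261 + V) + M(11, 92) = (-4261 + 31326) - 192 = 27065 - 192 = 26873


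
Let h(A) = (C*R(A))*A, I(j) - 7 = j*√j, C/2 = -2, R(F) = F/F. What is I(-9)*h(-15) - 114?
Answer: 306 - 1620*I ≈ 306.0 - 1620.0*I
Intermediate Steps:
R(F) = 1
C = -4 (C = 2*(-2) = -4)
I(j) = 7 + j^(3/2) (I(j) = 7 + j*√j = 7 + j^(3/2))
h(A) = -4*A (h(A) = (-4*1)*A = -4*A)
I(-9)*h(-15) - 114 = (7 + (-9)^(3/2))*(-4*(-15)) - 114 = (7 - 27*I)*60 - 114 = (420 - 1620*I) - 114 = 306 - 1620*I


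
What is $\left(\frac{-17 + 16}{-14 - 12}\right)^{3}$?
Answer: $\frac{1}{17576} \approx 5.6896 \cdot 10^{-5}$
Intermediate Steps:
$\left(\frac{-17 + 16}{-14 - 12}\right)^{3} = \left(- \frac{1}{-26}\right)^{3} = \left(\left(-1\right) \left(- \frac{1}{26}\right)\right)^{3} = \left(\frac{1}{26}\right)^{3} = \frac{1}{17576}$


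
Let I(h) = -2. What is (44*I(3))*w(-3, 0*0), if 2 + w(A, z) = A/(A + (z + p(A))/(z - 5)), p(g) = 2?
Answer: 1672/17 ≈ 98.353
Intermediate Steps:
w(A, z) = -2 + A/(A + (2 + z)/(-5 + z)) (w(A, z) = -2 + A/(A + (z + 2)/(z - 5)) = -2 + A/(A + (2 + z)/(-5 + z)))
(44*I(3))*w(-3, 0*0) = (44*(-2))*((-4 - 0*0 + 5*(-3) - 1*(-3)*0*0)/(2 + 0*0 - 5*(-3) - 0*0)) = -88*(-4 - 2*0 - 15 - 1*(-3)*0)/(2 + 0 + 15 - 3*0) = -88*(-4 + 0 - 15 + 0)/(2 + 0 + 15 + 0) = -88*(-19)/17 = -88*(-19/17) = 1672/17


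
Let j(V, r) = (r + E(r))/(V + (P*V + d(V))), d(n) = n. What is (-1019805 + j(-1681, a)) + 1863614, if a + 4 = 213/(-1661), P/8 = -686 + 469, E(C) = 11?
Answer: 2042681222300530/2420786247 ≈ 8.4381e+5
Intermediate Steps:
P = -1736 (P = 8*(-686 + 469) = 8*(-217) = -1736)
a = -6857/1661 (a = -4 + 213/(-1661) = -4 + 213*(-1/1661) = -4 - 213/1661 = -6857/1661 ≈ -4.1282)
j(V, r) = -(11 + r)/(1734*V) (j(V, r) = (r + 11)/(V + (-1736*V + V)) = (11 + r)/(V - 1735*V) = (11 + r)/((-1734*V)) = (11 + r)*(-1/(1734*V)) = -(11 + r)/(1734*V))
(-1019805 + j(-1681, a)) + 1863614 = (-1019805 + (1/1734)*(-11 - 1*(-6857/1661))/(-1681)) + 1863614 = (-1019805 + (1/1734)*(-1/1681)*(-11 + 6857/1661)) + 1863614 = (-1019805 + (1/1734)*(-1/1681)*(-11414/1661)) + 1863614 = (-1019805 + 5707/2420786247) + 1863614 = -2468729918616128/2420786247 + 1863614 = 2042681222300530/2420786247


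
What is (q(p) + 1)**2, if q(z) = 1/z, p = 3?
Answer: 16/9 ≈ 1.7778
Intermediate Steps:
(q(p) + 1)**2 = (1/3 + 1)**2 = (4/3)**2 = 16/9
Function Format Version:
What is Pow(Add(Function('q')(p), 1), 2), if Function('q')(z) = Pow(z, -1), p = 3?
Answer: Rational(16, 9) ≈ 1.7778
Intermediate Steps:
Pow(Add(Function('q')(p), 1), 2) = Pow(Add(Pow(3, -1), 1), 2) = Pow(Add(Rational(1, 3), 1), 2) = Pow(Rational(4, 3), 2) = Rational(16, 9)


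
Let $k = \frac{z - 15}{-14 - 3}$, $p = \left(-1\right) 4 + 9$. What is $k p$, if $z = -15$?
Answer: $\frac{150}{17} \approx 8.8235$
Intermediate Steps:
$p = 5$ ($p = -4 + 9 = 5$)
$k = \frac{30}{17}$ ($k = \frac{-15 - 15}{-14 - 3} = - \frac{30}{-17} = \left(-30\right) \left(- \frac{1}{17}\right) = \frac{30}{17} \approx 1.7647$)
$k p = \frac{30}{17} \cdot 5 = \frac{150}{17}$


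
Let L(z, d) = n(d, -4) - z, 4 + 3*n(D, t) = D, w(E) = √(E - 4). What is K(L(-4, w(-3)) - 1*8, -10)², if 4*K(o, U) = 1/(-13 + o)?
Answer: 9/(16*(55 - I*√7)²) ≈ 0.00018466 + 1.7808e-5*I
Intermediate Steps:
w(E) = √(-4 + E)
n(D, t) = -4/3 + D/3
L(z, d) = -4/3 - z + d/3 (L(z, d) = (-4/3 + d/3) - z = -4/3 - z + d/3)
K(o, U) = 1/(4*(-13 + o))
K(L(-4, w(-3)) - 1*8, -10)² = (1/(4*(-13 + ((-4/3 - 1*(-4) + √(-4 - 3)/3) - 1*8))))² = (1/(4*(-13 + ((-4/3 + 4 + √(-7)/3) - 8))))² = (1/(4*(-13 + ((-4/3 + 4 + (I*√7)/3) - 8))))² = (1/(4*(-13 + ((-4/3 + 4 + I*√7/3) - 8))))² = (1/(4*(-13 + ((8/3 + I*√7/3) - 8))))² = (1/(4*(-13 + (-16/3 + I*√7/3))))² = (1/(4*(-55/3 + I*√7/3)))² = 1/(16*(-55/3 + I*√7/3)²)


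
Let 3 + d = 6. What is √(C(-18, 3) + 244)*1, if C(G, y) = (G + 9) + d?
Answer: √238 ≈ 15.427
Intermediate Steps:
d = 3 (d = -3 + 6 = 3)
C(G, y) = 12 + G (C(G, y) = (G + 9) + 3 = (9 + G) + 3 = 12 + G)
√(C(-18, 3) + 244)*1 = √((12 - 18) + 244)*1 = √(-6 + 244)*1 = √238*1 = √238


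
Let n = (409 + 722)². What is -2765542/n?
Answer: -212734/98397 ≈ -2.1620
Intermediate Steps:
n = 1279161 (n = 1131² = 1279161)
-2765542/n = -2765542/1279161 = -2765542*1/1279161 = -212734/98397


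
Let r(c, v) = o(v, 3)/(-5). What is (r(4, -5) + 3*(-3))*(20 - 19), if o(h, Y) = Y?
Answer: -48/5 ≈ -9.6000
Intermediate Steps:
r(c, v) = -⅗ (r(c, v) = 3/(-5) = 3*(-⅕) = -⅗)
(r(4, -5) + 3*(-3))*(20 - 19) = (-⅗ + 3*(-3))*(20 - 19) = (-⅗ - 9)*1 = -48/5*1 = -48/5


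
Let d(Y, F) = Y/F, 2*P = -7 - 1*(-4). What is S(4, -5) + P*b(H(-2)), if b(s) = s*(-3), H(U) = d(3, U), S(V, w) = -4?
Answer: -43/4 ≈ -10.750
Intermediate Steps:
P = -3/2 (P = (-7 - 1*(-4))/2 = (-7 + 4)/2 = (1/2)*(-3) = -3/2 ≈ -1.5000)
H(U) = 3/U
b(s) = -3*s
S(4, -5) + P*b(H(-2)) = -4 - (-9)*3/(-2)/2 = -4 - (-9)*3*(-1/2)/2 = -4 - (-9)*(-3)/(2*2) = -4 - 3/2*9/2 = -4 - 27/4 = -43/4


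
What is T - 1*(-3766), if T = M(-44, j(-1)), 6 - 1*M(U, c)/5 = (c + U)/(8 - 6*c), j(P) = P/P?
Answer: 7807/2 ≈ 3903.5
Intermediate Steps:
j(P) = 1
M(U, c) = 30 - 5*(U + c)/(8 - 6*c) (M(U, c) = 30 - 5*(c + U)/(8 - 6*c) = 30 - 5*(U + c)/(8 - 6*c))
T = 275/2 (T = 5*(-48 - 44 + 37*1)/(2*(-4 + 3*1)) = 5*(-48 - 44 + 37)/(2*(-4 + 3)) = (5/2)*(-55)/(-1) = (5/2)*(-1)*(-55) = 275/2 ≈ 137.50)
T - 1*(-3766) = 275/2 - 1*(-3766) = 275/2 + 3766 = 7807/2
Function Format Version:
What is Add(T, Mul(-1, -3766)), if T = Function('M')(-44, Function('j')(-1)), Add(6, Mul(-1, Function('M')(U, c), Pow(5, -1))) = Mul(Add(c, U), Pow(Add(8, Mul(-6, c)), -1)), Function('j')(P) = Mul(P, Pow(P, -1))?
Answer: Rational(7807, 2) ≈ 3903.5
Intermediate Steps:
Function('j')(P) = 1
Function('M')(U, c) = Add(30, Mul(-5, Pow(Add(8, Mul(-6, c)), -1), Add(U, c))) (Function('M')(U, c) = Add(30, Mul(-5, Mul(Add(c, U), Pow(Add(8, Mul(-6, c)), -1)))) = Add(30, Mul(-5, Mul(Add(U, c), Pow(Add(8, Mul(-6, c)), -1)))) = Add(30, Mul(-5, Mul(Pow(Add(8, Mul(-6, c)), -1), Add(U, c)))) = Add(30, Mul(-5, Pow(Add(8, Mul(-6, c)), -1), Add(U, c))))
T = Rational(275, 2) (T = Mul(Rational(5, 2), Pow(Add(-4, Mul(3, 1)), -1), Add(-48, -44, Mul(37, 1))) = Mul(Rational(5, 2), Pow(Add(-4, 3), -1), Add(-48, -44, 37)) = Mul(Rational(5, 2), Pow(-1, -1), -55) = Mul(Rational(5, 2), -1, -55) = Rational(275, 2) ≈ 137.50)
Add(T, Mul(-1, -3766)) = Add(Rational(275, 2), Mul(-1, -3766)) = Add(Rational(275, 2), 3766) = Rational(7807, 2)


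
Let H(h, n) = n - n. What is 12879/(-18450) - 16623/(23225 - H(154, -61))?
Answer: -538497/380890 ≈ -1.4138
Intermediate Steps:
H(h, n) = 0
12879/(-18450) - 16623/(23225 - H(154, -61)) = 12879/(-18450) - 16623/(23225 - 1*0) = 12879*(-1/18450) - 16623/(23225 + 0) = -1431/2050 - 16623/23225 = -538497/380890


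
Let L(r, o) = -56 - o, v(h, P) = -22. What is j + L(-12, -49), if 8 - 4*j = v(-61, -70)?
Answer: ½ ≈ 0.50000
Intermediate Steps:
j = 15/2 (j = 2 - ¼*(-22) = 2 + 11/2 = 15/2 ≈ 7.5000)
j + L(-12, -49) = 15/2 + (-56 - 1*(-49)) = 15/2 + (-56 + 49) = 15/2 - 7 = ½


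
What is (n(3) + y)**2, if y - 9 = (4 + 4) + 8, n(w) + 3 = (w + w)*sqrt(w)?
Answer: 592 + 264*sqrt(3) ≈ 1049.3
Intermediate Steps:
n(w) = -3 + 2*w**(3/2) (n(w) = -3 + (w + w)*sqrt(w) = -3 + (2*w)*sqrt(w) = -3 + 2*w**(3/2))
y = 25 (y = 9 + ((4 + 4) + 8) = 9 + (8 + 8) = 9 + 16 = 25)
(n(3) + y)**2 = ((-3 + 2*3**(3/2)) + 25)**2 = ((-3 + 2*(3*sqrt(3))) + 25)**2 = ((-3 + 6*sqrt(3)) + 25)**2 = (22 + 6*sqrt(3))**2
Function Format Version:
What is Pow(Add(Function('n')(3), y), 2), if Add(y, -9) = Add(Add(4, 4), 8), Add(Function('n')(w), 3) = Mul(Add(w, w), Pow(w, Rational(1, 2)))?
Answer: Add(592, Mul(264, Pow(3, Rational(1, 2)))) ≈ 1049.3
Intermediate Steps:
Function('n')(w) = Add(-3, Mul(2, Pow(w, Rational(3, 2)))) (Function('n')(w) = Add(-3, Mul(Add(w, w), Pow(w, Rational(1, 2)))) = Add(-3, Mul(Mul(2, w), Pow(w, Rational(1, 2)))) = Add(-3, Mul(2, Pow(w, Rational(3, 2)))))
y = 25 (y = Add(9, Add(Add(4, 4), 8)) = Add(9, Add(8, 8)) = Add(9, 16) = 25)
Pow(Add(Function('n')(3), y), 2) = Pow(Add(Add(-3, Mul(2, Pow(3, Rational(3, 2)))), 25), 2) = Pow(Add(Add(-3, Mul(2, Mul(3, Pow(3, Rational(1, 2))))), 25), 2) = Pow(Add(Add(-3, Mul(6, Pow(3, Rational(1, 2)))), 25), 2) = Pow(Add(22, Mul(6, Pow(3, Rational(1, 2)))), 2)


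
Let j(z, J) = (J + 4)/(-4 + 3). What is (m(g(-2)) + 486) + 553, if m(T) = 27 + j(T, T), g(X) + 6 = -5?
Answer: 1073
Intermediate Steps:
j(z, J) = -4 - J (j(z, J) = (4 + J)/(-1) = (4 + J)*(-1) = -4 - J)
g(X) = -11 (g(X) = -6 - 5 = -11)
m(T) = 23 - T (m(T) = 27 + (-4 - T) = 23 - T)
(m(g(-2)) + 486) + 553 = ((23 - 1*(-11)) + 486) + 553 = ((23 + 11) + 486) + 553 = (34 + 486) + 553 = 520 + 553 = 1073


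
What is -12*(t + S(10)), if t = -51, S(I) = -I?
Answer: 732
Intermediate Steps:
-12*(t + S(10)) = -12*(-51 - 1*10) = -12*(-51 - 10) = -12*(-61) = 732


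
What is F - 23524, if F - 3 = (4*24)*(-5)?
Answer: -24001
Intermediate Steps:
F = -477 (F = 3 + (4*24)*(-5) = 3 + 96*(-5) = 3 - 480 = -477)
F - 23524 = -477 - 23524 = -24001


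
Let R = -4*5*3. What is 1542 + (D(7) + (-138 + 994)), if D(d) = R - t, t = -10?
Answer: 2348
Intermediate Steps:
R = -60 (R = -20*3 = -60)
D(d) = -50 (D(d) = -60 - 1*(-10) = -60 + 10 = -50)
1542 + (D(7) + (-138 + 994)) = 1542 + (-50 + (-138 + 994)) = 1542 + (-50 + 856) = 1542 + 806 = 2348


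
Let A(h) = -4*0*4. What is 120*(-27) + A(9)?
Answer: -3240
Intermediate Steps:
A(h) = 0 (A(h) = 0*4 = 0)
120*(-27) + A(9) = 120*(-27) + 0 = -3240 + 0 = -3240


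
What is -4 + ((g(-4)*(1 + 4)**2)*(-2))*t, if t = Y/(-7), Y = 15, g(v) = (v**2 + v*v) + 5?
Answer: 27722/7 ≈ 3960.3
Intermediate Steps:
g(v) = 5 + 2*v**2 (g(v) = (v**2 + v**2) + 5 = 2*v**2 + 5 = 5 + 2*v**2)
t = -15/7 (t = 15/(-7) = 15*(-1/7) = -15/7 ≈ -2.1429)
-4 + ((g(-4)*(1 + 4)**2)*(-2))*t = -4 + (((5 + 2*(-4)**2)*(1 + 4)**2)*(-2))*(-15/7) = -4 + (((5 + 2*16)*5**2)*(-2))*(-15/7) = -4 + (((5 + 32)*25)*(-2))*(-15/7) = -4 + ((37*25)*(-2))*(-15/7) = -4 + (925*(-2))*(-15/7) = -4 - 1850*(-15/7) = -4 + 27750/7 = 27722/7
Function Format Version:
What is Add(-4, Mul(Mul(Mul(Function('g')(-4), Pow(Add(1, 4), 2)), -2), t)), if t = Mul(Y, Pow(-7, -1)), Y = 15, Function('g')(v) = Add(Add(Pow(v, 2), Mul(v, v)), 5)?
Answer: Rational(27722, 7) ≈ 3960.3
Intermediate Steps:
Function('g')(v) = Add(5, Mul(2, Pow(v, 2))) (Function('g')(v) = Add(Add(Pow(v, 2), Pow(v, 2)), 5) = Add(Mul(2, Pow(v, 2)), 5) = Add(5, Mul(2, Pow(v, 2))))
t = Rational(-15, 7) (t = Mul(15, Pow(-7, -1)) = Mul(15, Rational(-1, 7)) = Rational(-15, 7) ≈ -2.1429)
Add(-4, Mul(Mul(Mul(Function('g')(-4), Pow(Add(1, 4), 2)), -2), t)) = Add(-4, Mul(Mul(Mul(Add(5, Mul(2, Pow(-4, 2))), Pow(Add(1, 4), 2)), -2), Rational(-15, 7))) = Add(-4, Mul(Mul(Mul(Add(5, Mul(2, 16)), Pow(5, 2)), -2), Rational(-15, 7))) = Add(-4, Mul(Mul(Mul(Add(5, 32), 25), -2), Rational(-15, 7))) = Add(-4, Mul(Mul(Mul(37, 25), -2), Rational(-15, 7))) = Add(-4, Mul(Mul(925, -2), Rational(-15, 7))) = Add(-4, Mul(-1850, Rational(-15, 7))) = Add(-4, Rational(27750, 7)) = Rational(27722, 7)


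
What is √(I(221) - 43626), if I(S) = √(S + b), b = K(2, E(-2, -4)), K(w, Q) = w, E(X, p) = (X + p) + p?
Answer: √(-43626 + √223) ≈ 208.83*I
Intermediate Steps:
E(X, p) = X + 2*p
b = 2
I(S) = √(2 + S) (I(S) = √(S + 2) = √(2 + S))
√(I(221) - 43626) = √(√(2 + 221) - 43626) = √(√223 - 43626) = √(-43626 + √223)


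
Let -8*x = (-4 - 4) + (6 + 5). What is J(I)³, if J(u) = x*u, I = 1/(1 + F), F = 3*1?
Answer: -27/32768 ≈ -0.00082397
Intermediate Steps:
F = 3
x = -3/8 (x = -((-4 - 4) + (6 + 5))/8 = -(-8 + 11)/8 = -⅛*3 = -3/8 ≈ -0.37500)
I = ¼ (I = 1/(1 + 3) = 1/4 = ¼ ≈ 0.25000)
J(u) = -3*u/8
J(I)³ = (-3/8*¼)³ = (-3/32)³ = -27/32768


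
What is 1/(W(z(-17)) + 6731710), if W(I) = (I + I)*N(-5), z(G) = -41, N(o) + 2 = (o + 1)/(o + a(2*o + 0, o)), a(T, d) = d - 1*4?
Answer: 7/47122954 ≈ 1.4855e-7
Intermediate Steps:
a(T, d) = -4 + d (a(T, d) = d - 4 = -4 + d)
N(o) = -2 + (1 + o)/(-4 + 2*o) (N(o) = -2 + (o + 1)/(o + (-4 + o)) = -2 + (1 + o)/(-4 + 2*o))
W(I) = -24*I/7 (W(I) = (I + I)*(3*(3 - 1*(-5))/(2*(-2 - 5))) = (2*I)*((3/2)*(3 + 5)/(-7)) = (2*I)*((3/2)*(-⅐)*8) = (2*I)*(-12/7) = -24*I/7)
1/(W(z(-17)) + 6731710) = 1/(-24/7*(-41) + 6731710) = 1/(984/7 + 6731710) = 1/(47122954/7) = 7/47122954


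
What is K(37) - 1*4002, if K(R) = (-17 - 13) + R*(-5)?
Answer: -4217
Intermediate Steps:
K(R) = -30 - 5*R
K(37) - 1*4002 = (-30 - 5*37) - 1*4002 = (-30 - 185) - 4002 = -215 - 4002 = -4217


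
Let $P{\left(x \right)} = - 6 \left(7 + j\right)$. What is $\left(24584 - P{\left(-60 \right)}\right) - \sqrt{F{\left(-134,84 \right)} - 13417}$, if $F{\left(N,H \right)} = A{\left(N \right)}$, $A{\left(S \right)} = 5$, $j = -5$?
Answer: $24596 - 2 i \sqrt{3353} \approx 24596.0 - 115.81 i$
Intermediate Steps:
$F{\left(N,H \right)} = 5$
$P{\left(x \right)} = -12$ ($P{\left(x \right)} = - 6 \left(7 - 5\right) = \left(-6\right) 2 = -12$)
$\left(24584 - P{\left(-60 \right)}\right) - \sqrt{F{\left(-134,84 \right)} - 13417} = \left(24584 - -12\right) - \sqrt{5 - 13417} = \left(24584 + 12\right) - \sqrt{-13412} = 24596 - 2 i \sqrt{3353}$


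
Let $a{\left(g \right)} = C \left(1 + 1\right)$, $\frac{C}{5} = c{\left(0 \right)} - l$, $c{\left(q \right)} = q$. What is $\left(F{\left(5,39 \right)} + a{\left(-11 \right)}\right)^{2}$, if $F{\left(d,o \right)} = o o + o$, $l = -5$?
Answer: $2592100$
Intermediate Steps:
$C = 25$ ($C = 5 \left(0 - -5\right) = 5 \left(0 + 5\right) = 5 \cdot 5 = 25$)
$F{\left(d,o \right)} = o + o^{2}$ ($F{\left(d,o \right)} = o^{2} + o = o + o^{2}$)
$a{\left(g \right)} = 50$ ($a{\left(g \right)} = 25 \left(1 + 1\right) = 25 \cdot 2 = 50$)
$\left(F{\left(5,39 \right)} + a{\left(-11 \right)}\right)^{2} = \left(39 \left(1 + 39\right) + 50\right)^{2} = \left(39 \cdot 40 + 50\right)^{2} = \left(1560 + 50\right)^{2} = 1610^{2} = 2592100$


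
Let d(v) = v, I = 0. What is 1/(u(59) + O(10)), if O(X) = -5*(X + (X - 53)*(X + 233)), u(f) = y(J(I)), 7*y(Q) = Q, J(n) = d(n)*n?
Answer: 1/52195 ≈ 1.9159e-5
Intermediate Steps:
J(n) = n² (J(n) = n*n = n²)
y(Q) = Q/7
u(f) = 0 (u(f) = (⅐)*0² = (⅐)*0 = 0)
O(X) = -5*X - 5*(-53 + X)*(233 + X) (O(X) = -5*(X + (-53 + X)*(233 + X)) = -5*X - 5*(-53 + X)*(233 + X))
1/(u(59) + O(10)) = 1/(0 + (61745 - 905*10 - 5*10²)) = 1/(0 + (61745 - 9050 - 5*100)) = 1/(0 + (61745 - 9050 - 500)) = 1/(0 + 52195) = 1/52195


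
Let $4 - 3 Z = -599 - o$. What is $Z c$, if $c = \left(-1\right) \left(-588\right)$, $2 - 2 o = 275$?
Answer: $91434$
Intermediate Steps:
$o = - \frac{273}{2}$ ($o = 1 - \frac{275}{2} = - \frac{273}{2} \approx -136.5$)
$Z = \frac{311}{2}$ ($Z = \frac{4}{3} - \frac{-599 - - \frac{273}{2}}{3} = \frac{4}{3} - \frac{-599 + \frac{273}{2}}{3} = \frac{4}{3} - - \frac{925}{6} = \frac{4}{3} + \frac{925}{6} = \frac{311}{2} \approx 155.5$)
$c = 588$
$Z c = \frac{311}{2} \cdot 588 = 91434$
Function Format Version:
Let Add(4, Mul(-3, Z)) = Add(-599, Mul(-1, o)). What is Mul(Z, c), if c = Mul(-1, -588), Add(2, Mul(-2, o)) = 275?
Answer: 91434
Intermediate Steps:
o = Rational(-273, 2) (o = Add(1, Mul(Rational(-1, 2), 275)) = Add(1, Rational(-275, 2)) = Rational(-273, 2) ≈ -136.50)
Z = Rational(311, 2) (Z = Add(Rational(4, 3), Mul(Rational(-1, 3), Add(-599, Mul(-1, Rational(-273, 2))))) = Add(Rational(4, 3), Mul(Rational(-1, 3), Add(-599, Rational(273, 2)))) = Add(Rational(4, 3), Mul(Rational(-1, 3), Rational(-925, 2))) = Add(Rational(4, 3), Rational(925, 6)) = Rational(311, 2) ≈ 155.50)
c = 588
Mul(Z, c) = Mul(Rational(311, 2), 588) = 91434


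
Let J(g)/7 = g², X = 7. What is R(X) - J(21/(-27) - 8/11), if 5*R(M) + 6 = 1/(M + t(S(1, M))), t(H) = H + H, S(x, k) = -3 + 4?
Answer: -834752/49005 ≈ -17.034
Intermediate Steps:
S(x, k) = 1
t(H) = 2*H
J(g) = 7*g²
R(M) = -6/5 + 1/(5*(2 + M)) (R(M) = -6/5 + 1/(5*(M + 2*1)) = -6/5 + 1/(5*(M + 2)) = -6/5 + 1/(5*(2 + M)))
R(X) - J(21/(-27) - 8/11) = (-11 - 6*7)/(5*(2 + 7)) - 7*(21/(-27) - 8/11)² = (⅕)*(-11 - 42)/9 - 7*(21*(-1/27) - 8*1/11)² = (⅕)*(⅑)*(-53) - 7*(-7/9 - 8/11)² = -53/45 - 7*(-149/99)² = -53/45 - 7*22201/9801 = -53/45 - 1*155407/9801 = -53/45 - 155407/9801 = -834752/49005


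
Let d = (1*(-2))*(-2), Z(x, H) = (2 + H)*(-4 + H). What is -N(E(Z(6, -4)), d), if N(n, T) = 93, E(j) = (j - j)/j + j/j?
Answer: -93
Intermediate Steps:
Z(x, H) = (-4 + H)*(2 + H)
d = 4 (d = -2*(-2) = 4)
E(j) = 1 (E(j) = 0/j + 1 = 0 + 1 = 1)
-N(E(Z(6, -4)), d) = -1*93 = -93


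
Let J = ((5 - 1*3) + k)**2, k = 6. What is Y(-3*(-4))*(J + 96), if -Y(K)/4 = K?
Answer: -7680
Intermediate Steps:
Y(K) = -4*K
J = 64 (J = ((5 - 1*3) + 6)**2 = ((5 - 3) + 6)**2 = (2 + 6)**2 = 8**2 = 64)
Y(-3*(-4))*(J + 96) = (-(-12)*(-4))*(64 + 96) = -4*12*160 = -48*160 = -7680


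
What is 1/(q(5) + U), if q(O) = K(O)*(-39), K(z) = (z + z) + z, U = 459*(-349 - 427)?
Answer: -1/356769 ≈ -2.8029e-6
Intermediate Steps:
U = -356184 (U = 459*(-776) = -356184)
K(z) = 3*z (K(z) = 2*z + z = 3*z)
q(O) = -117*O (q(O) = (3*O)*(-39) = -117*O)
1/(q(5) + U) = 1/(-117*5 - 356184) = 1/(-585 - 356184) = 1/(-356769) = -1/356769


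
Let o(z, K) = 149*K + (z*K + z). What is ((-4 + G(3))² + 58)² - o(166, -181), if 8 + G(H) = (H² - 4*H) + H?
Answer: 97653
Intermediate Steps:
G(H) = -8 + H² - 3*H (G(H) = -8 + ((H² - 4*H) + H) = -8 + (H² - 3*H) = -8 + H² - 3*H)
o(z, K) = z + 149*K + K*z (o(z, K) = 149*K + (K*z + z) = 149*K + (z + K*z) = z + 149*K + K*z)
((-4 + G(3))² + 58)² - o(166, -181) = ((-4 + (-8 + 3² - 3*3))² + 58)² - (166 + 149*(-181) - 181*166) = ((-4 + (-8 + 9 - 9))² + 58)² - (166 - 26969 - 30046) = ((-4 - 8)² + 58)² - 1*(-56849) = ((-12)² + 58)² + 56849 = (144 + 58)² + 56849 = 202² + 56849 = 40804 + 56849 = 97653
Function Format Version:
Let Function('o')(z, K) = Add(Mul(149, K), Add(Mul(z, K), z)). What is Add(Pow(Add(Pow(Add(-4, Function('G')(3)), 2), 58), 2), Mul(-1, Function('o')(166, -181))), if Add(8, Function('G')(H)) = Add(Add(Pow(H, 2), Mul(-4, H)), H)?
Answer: 97653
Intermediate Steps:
Function('G')(H) = Add(-8, Pow(H, 2), Mul(-3, H)) (Function('G')(H) = Add(-8, Add(Add(Pow(H, 2), Mul(-4, H)), H)) = Add(-8, Add(Pow(H, 2), Mul(-3, H))) = Add(-8, Pow(H, 2), Mul(-3, H)))
Function('o')(z, K) = Add(z, Mul(149, K), Mul(K, z)) (Function('o')(z, K) = Add(Mul(149, K), Add(Mul(K, z), z)) = Add(Mul(149, K), Add(z, Mul(K, z))) = Add(z, Mul(149, K), Mul(K, z)))
Add(Pow(Add(Pow(Add(-4, Function('G')(3)), 2), 58), 2), Mul(-1, Function('o')(166, -181))) = Add(Pow(Add(Pow(Add(-4, Add(-8, Pow(3, 2), Mul(-3, 3))), 2), 58), 2), Mul(-1, Add(166, Mul(149, -181), Mul(-181, 166)))) = Add(Pow(Add(Pow(Add(-4, Add(-8, 9, -9)), 2), 58), 2), Mul(-1, Add(166, -26969, -30046))) = Add(Pow(Add(Pow(Add(-4, -8), 2), 58), 2), Mul(-1, -56849)) = Add(Pow(Add(Pow(-12, 2), 58), 2), 56849) = Add(Pow(Add(144, 58), 2), 56849) = Add(Pow(202, 2), 56849) = Add(40804, 56849) = 97653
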